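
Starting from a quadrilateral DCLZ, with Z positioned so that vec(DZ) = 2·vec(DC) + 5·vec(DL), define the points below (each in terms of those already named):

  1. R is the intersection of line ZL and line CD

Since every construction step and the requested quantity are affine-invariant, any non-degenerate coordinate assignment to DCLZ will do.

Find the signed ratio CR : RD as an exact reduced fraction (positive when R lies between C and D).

Choose coordinates D = (0, 0), C = (1, 0), L = (0, 1), Z = (2, 5).
1. R is the intersection of line ZL and line CD ⇒ R = (-1/2, 0)
R = C + t·(D−C) with t = 3/2, so CR:RD = t:(1−t) = 3/2:-1/2

CR:RD = -3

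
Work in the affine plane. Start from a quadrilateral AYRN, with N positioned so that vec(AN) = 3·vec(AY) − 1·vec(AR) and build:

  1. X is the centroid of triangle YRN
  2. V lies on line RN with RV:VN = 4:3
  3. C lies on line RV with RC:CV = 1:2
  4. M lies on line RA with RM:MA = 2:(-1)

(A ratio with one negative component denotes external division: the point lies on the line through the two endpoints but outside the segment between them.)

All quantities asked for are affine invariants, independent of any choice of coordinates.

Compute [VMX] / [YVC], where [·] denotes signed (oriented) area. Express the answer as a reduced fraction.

Assign A = (0, 0), Y = (1, 0), R = (0, 1), N = (3, -1) — the answer is frame-independent, so this choice is without loss of generality.
1. X is the centroid of triangle YRN ⇒ X = (4/3, 0)
2. V lies on line RN with RV:VN = 4:3 ⇒ V = (12/7, -1/7)
3. C lies on line RV with RC:CV = 1:2 ⇒ C = (4/7, 13/21)
4. M lies on line RA with RM:MA = 2:(-1) ⇒ M = (0, -1)
2·[VMX] = -4/7, 2·[YVC] = 8/21
[VMX]:[YVC] = -4/7:8/21 = -3/2

[VMX]:[YVC] = -3/2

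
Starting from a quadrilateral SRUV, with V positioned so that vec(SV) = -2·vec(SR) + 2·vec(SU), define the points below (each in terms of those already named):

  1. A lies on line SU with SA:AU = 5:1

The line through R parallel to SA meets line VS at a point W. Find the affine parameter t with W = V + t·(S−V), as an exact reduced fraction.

t = 3/2

Work in coordinates with S = (0, 0), R = (1, 0), U = (0, 1), V = (-2, 2).
1. A lies on line SU with SA:AU = 5:1 ⇒ A = (0, 5/6)
through R parallel to SA: direction (0, 5/6); meets VS at W = (1, -1)
W = V + t·(S−V) with t = 3/2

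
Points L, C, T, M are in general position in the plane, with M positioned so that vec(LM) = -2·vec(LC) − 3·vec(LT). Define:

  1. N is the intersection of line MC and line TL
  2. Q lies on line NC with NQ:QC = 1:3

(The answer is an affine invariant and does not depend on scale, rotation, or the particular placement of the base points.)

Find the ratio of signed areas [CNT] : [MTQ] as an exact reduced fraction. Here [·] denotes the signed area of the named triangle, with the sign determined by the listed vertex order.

[CNT]:[MTQ] = 4/9

Assign L = (0, 0), C = (1, 0), T = (0, 1), M = (-2, -3) — the answer is frame-independent, so this choice is without loss of generality.
1. N is the intersection of line MC and line TL ⇒ N = (0, -1)
2. Q lies on line NC with NQ:QC = 1:3 ⇒ Q = (1/4, -3/4)
2·[CNT] = -2, 2·[MTQ] = -9/2
[CNT]:[MTQ] = -2:-9/2 = 4/9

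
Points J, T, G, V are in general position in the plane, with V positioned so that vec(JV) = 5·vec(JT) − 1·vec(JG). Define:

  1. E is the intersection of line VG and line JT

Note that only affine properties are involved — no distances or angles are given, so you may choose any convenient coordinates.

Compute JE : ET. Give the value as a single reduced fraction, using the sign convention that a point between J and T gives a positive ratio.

Work in coordinates with J = (0, 0), T = (1, 0), G = (0, 1), V = (5, -1).
1. E is the intersection of line VG and line JT ⇒ E = (5/2, 0)
E = J + t·(T−J) with t = 5/2, so JE:ET = t:(1−t) = 5/2:-3/2

JE:ET = -5/3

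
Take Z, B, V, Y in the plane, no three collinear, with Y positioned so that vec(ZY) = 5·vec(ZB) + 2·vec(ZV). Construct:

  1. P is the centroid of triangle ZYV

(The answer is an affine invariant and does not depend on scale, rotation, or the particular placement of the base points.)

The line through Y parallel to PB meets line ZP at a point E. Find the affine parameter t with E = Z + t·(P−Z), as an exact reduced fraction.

t = 11/3

Work in coordinates with Z = (0, 0), B = (1, 0), V = (0, 1), Y = (5, 2).
1. P is the centroid of triangle ZYV ⇒ P = (5/3, 1)
through Y parallel to PB: direction (-2/3, -1); meets ZP at E = (55/9, 11/3)
E = Z + t·(P−Z) with t = 11/3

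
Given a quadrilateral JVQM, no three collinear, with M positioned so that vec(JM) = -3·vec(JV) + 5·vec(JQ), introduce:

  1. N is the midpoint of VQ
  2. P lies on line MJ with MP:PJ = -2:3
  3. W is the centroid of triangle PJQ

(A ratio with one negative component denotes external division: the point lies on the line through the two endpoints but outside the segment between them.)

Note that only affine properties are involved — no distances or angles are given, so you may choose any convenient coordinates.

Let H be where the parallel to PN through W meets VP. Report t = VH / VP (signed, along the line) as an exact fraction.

t = 44/15

Set J = (0, 0), V = (1, 0), Q = (0, 1), M = (-3, 5); any affine frame gives the same invariant.
1. N is the midpoint of VQ ⇒ N = (1/2, 1/2)
2. P lies on line MJ with MP:PJ = -2:3 ⇒ P = (-9, 15)
3. W is the centroid of triangle PJQ ⇒ W = (-3, 16/3)
through W parallel to PN: direction (19/2, -29/2); meets VP at H = (-85/3, 44)
H = V + t·(P−V) with t = 44/15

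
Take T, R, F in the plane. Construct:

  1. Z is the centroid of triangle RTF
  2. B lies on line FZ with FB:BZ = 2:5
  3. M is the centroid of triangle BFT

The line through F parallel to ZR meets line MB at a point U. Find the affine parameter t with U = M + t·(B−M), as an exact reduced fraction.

t = 8/5

Set T = (0, 0), R = (1, 0), F = (0, 1); any affine frame gives the same invariant.
1. Z is the centroid of triangle RTF ⇒ Z = (1/3, 1/3)
2. B lies on line FZ with FB:BZ = 2:5 ⇒ B = (2/21, 17/21)
3. M is the centroid of triangle BFT ⇒ M = (2/63, 38/63)
through F parallel to ZR: direction (2/3, -1/3); meets MB at U = (2/15, 14/15)
U = M + t·(B−M) with t = 8/5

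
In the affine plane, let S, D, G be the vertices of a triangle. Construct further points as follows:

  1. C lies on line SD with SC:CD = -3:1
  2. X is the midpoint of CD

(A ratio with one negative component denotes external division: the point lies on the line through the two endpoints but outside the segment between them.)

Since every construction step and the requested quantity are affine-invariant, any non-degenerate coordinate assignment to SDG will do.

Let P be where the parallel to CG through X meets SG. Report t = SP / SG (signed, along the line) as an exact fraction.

Set S = (0, 0), D = (1, 0), G = (0, 1); any affine frame gives the same invariant.
1. C lies on line SD with SC:CD = -3:1 ⇒ C = (3/2, 0)
2. X is the midpoint of CD ⇒ X = (5/4, 0)
through X parallel to CG: direction (-3/2, 1); meets SG at P = (0, 5/6)
P = S + t·(G−S) with t = 5/6

t = 5/6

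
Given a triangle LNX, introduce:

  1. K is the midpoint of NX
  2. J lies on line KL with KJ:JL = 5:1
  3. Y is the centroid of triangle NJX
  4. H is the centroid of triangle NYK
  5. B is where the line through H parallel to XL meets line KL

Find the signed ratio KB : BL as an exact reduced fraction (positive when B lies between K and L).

Assign L = (0, 0), N = (1, 0), X = (0, 1) — the answer is frame-independent, so this choice is without loss of generality.
1. K is the midpoint of NX ⇒ K = (1/2, 1/2)
2. J lies on line KL with KJ:JL = 5:1 ⇒ J = (1/12, 1/12)
3. Y is the centroid of triangle NJX ⇒ Y = (13/36, 13/36)
4. H is the centroid of triangle NYK ⇒ H = (67/108, 31/108)
5. B is where the line through H parallel to XL meets line KL ⇒ B = (67/108, 67/108)
B = K + t·(L−K) with t = -13/54, so KB:BL = t:(1−t) = -13/54:67/54

KB:BL = -13/67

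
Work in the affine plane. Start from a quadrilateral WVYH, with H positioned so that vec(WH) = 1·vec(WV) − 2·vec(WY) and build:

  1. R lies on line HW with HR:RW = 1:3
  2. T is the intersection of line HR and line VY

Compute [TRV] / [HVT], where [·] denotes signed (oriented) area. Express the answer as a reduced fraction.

[TRV]:[HVT] = 7/8

Assign W = (0, 0), V = (1, 0), Y = (0, 1), H = (1, -2) — the answer is frame-independent, so this choice is without loss of generality.
1. R lies on line HW with HR:RW = 1:3 ⇒ R = (3/4, -3/2)
2. T is the intersection of line HR and line VY ⇒ T = (-1, 2)
2·[TRV] = 7/2, 2·[HVT] = 4
[TRV]:[HVT] = 7/2:4 = 7/8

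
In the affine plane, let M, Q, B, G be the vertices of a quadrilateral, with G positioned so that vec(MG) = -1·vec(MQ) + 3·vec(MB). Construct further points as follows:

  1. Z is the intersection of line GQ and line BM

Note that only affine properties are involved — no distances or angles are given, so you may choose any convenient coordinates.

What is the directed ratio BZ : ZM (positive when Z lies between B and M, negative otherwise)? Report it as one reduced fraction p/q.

Work in coordinates with M = (0, 0), Q = (1, 0), B = (0, 1), G = (-1, 3).
1. Z is the intersection of line GQ and line BM ⇒ Z = (0, 3/2)
Z = B + t·(M−B) with t = -1/2, so BZ:ZM = t:(1−t) = -1/2:3/2

BZ:ZM = -1/3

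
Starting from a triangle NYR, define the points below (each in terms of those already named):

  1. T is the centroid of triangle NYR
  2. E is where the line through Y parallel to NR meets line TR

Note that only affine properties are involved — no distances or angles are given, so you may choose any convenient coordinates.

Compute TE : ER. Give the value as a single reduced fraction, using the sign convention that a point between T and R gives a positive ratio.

Assign N = (0, 0), Y = (1, 0), R = (0, 1) — the answer is frame-independent, so this choice is without loss of generality.
1. T is the centroid of triangle NYR ⇒ T = (1/3, 1/3)
2. E is where the line through Y parallel to NR meets line TR ⇒ E = (1, -1)
E = T + t·(R−T) with t = -2, so TE:ER = t:(1−t) = -2:3

TE:ER = -2/3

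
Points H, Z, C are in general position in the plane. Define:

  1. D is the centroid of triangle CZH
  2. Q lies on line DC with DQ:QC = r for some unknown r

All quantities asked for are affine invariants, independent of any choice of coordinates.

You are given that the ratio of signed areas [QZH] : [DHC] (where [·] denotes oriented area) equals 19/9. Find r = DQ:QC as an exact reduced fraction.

Set H = (0, 0), Z = (1, 0), C = (0, 1); any affine frame gives the same invariant.
1. D is the centroid of triangle CZH ⇒ D = (1/3, 1/3)
2. With DQ:QC = r, write λ = r/(r+1) so Q = D + λ·(C−D); Q is affine-linear in λ
Every point depending on Q is an affine combination of Q and λ-independent points, so each such coordinate is linear in λ; the λ² term in each signed area is a multiple of (C−D)×(C−D) = 0, so 2·[QZH] and 2·[DHC] are each linear in λ. Evaluating at λ=0 and λ=1:
  2·[QZH] = -2/3·λ − 1/3,   2·[DHC] = -1/3
So [QZH]:[DHC] = (-2/3·λ − 1/3) / (-1/3). Setting this equal to 19/9:
  -2/3·λ − 1/3 = 19/9·(-1/3)  ⇒  λ = 5/9
Then r = λ/(1−λ) = (5/9)/(4/9) = 5/4. Check: with r = 5/4, Q = (4/27, 19/27) and [QZH]:[DHC] = 19/9 as required.

r = 5/4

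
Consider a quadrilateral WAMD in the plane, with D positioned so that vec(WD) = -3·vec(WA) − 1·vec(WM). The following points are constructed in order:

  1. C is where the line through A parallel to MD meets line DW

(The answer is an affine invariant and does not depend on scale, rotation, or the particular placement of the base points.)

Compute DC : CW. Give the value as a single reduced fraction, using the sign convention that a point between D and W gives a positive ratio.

DC:CW = -5/2

Work in coordinates with W = (0, 0), A = (1, 0), M = (0, 1), D = (-3, -1).
1. C is where the line through A parallel to MD meets line DW ⇒ C = (2, 2/3)
C = D + t·(W−D) with t = 5/3, so DC:CW = t:(1−t) = 5/3:-2/3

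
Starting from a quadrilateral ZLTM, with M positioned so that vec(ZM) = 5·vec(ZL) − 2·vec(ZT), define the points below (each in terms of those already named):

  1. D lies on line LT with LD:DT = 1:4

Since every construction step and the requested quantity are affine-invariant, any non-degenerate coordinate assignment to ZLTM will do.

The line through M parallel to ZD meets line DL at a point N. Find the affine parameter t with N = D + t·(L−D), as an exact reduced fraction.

t = 13

Work in coordinates with Z = (0, 0), L = (1, 0), T = (0, 1), M = (5, -2).
1. D lies on line LT with LD:DT = 1:4 ⇒ D = (4/5, 1/5)
through M parallel to ZD: direction (4/5, 1/5); meets DL at N = (17/5, -12/5)
N = D + t·(L−D) with t = 13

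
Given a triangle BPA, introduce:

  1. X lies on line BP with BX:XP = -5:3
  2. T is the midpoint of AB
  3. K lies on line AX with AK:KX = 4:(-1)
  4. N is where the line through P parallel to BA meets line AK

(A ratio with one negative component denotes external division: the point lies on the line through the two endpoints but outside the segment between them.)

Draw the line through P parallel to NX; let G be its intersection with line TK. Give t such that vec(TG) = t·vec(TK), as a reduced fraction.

t = -1/5

Assign B = (0, 0), P = (1, 0), A = (0, 1) — the answer is frame-independent, so this choice is without loss of generality.
1. X lies on line BP with BX:XP = -5:3 ⇒ X = (5/2, 0)
2. T is the midpoint of AB ⇒ T = (0, 1/2)
3. K lies on line AX with AK:KX = 4:(-1) ⇒ K = (10/3, -1/3)
4. N is where the line through P parallel to BA meets line AK ⇒ N = (1, 3/5)
through P parallel to NX: direction (3/2, -3/5); meets TK at G = (-2/3, 2/3)
G = T + t·(K−T) with t = -1/5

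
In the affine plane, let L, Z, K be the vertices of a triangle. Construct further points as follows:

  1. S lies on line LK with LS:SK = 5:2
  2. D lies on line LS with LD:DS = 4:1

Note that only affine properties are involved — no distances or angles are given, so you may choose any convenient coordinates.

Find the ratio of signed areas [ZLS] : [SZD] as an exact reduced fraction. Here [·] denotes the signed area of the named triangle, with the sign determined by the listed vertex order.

Assign L = (0, 0), Z = (1, 0), K = (0, 1) — the answer is frame-independent, so this choice is without loss of generality.
1. S lies on line LK with LS:SK = 5:2 ⇒ S = (0, 5/7)
2. D lies on line LS with LD:DS = 4:1 ⇒ D = (0, 4/7)
2·[ZLS] = -5/7, 2·[SZD] = -1/7
[ZLS]:[SZD] = -5/7:-1/7 = 5

[ZLS]:[SZD] = 5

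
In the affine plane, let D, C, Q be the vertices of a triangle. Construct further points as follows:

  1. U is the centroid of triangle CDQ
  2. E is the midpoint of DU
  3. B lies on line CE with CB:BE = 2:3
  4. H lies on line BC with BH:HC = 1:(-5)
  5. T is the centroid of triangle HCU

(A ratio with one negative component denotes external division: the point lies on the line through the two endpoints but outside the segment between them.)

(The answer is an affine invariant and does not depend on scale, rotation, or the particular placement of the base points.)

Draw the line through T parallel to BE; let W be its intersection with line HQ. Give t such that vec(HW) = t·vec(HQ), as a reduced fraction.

t = 1/12

Assign D = (0, 0), C = (1, 0), Q = (0, 1) — the answer is frame-independent, so this choice is without loss of generality.
1. U is the centroid of triangle CDQ ⇒ U = (1/3, 1/3)
2. E is the midpoint of DU ⇒ E = (1/6, 1/6)
3. B lies on line CE with CB:BE = 2:3 ⇒ B = (2/3, 1/15)
4. H lies on line BC with BH:HC = 1:(-5) ⇒ H = (7/12, 1/12)
5. T is the centroid of triangle HCU ⇒ T = (23/36, 5/36)
through T parallel to BE: direction (-1/2, 1/10); meets HQ at W = (77/144, 23/144)
W = H + t·(Q−H) with t = 1/12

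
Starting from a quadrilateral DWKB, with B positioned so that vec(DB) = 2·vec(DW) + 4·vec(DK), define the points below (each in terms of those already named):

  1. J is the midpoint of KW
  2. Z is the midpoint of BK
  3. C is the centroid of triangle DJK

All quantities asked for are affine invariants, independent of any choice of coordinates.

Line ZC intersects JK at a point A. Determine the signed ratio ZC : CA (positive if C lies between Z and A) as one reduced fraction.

ZC:CA = -17/2

Work in coordinates with D = (0, 0), W = (1, 0), K = (0, 1), B = (2, 4).
1. J is the midpoint of KW ⇒ J = (1/2, 1/2)
2. Z is the midpoint of BK ⇒ Z = (1, 5/2)
3. C is the centroid of triangle DJK ⇒ C = (1/6, 1/2)
line ZC meets JK at A = (9/34, 25/34)
C = Z + t·(A−Z) with t = 17/15, so ZC:CA = 17/15:-2/15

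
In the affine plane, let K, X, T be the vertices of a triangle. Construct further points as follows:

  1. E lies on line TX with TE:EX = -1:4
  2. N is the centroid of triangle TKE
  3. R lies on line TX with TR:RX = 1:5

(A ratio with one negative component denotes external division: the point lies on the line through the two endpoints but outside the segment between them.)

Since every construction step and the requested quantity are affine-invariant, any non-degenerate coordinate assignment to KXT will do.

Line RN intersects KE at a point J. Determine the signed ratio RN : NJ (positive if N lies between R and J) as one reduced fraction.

RN:NJ = 7/2

Work in coordinates with K = (0, 0), X = (1, 0), T = (0, 1).
1. E lies on line TX with TE:EX = -1:4 ⇒ E = (-1/3, 4/3)
2. N is the centroid of triangle TKE ⇒ N = (-1/9, 7/9)
3. R lies on line TX with TR:RX = 1:5 ⇒ R = (1/6, 5/6)
line RN meets KE at J = (-4/21, 16/21)
N = R + t·(J−R) with t = 7/9, so RN:NJ = 7/9:2/9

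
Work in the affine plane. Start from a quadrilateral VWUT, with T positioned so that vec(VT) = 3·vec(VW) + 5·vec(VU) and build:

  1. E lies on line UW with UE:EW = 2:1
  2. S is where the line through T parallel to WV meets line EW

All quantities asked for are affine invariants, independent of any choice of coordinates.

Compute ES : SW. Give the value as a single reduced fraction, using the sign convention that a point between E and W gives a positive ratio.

Work in coordinates with V = (0, 0), W = (1, 0), U = (0, 1), T = (3, 5).
1. E lies on line UW with UE:EW = 2:1 ⇒ E = (2/3, 1/3)
2. S is where the line through T parallel to WV meets line EW ⇒ S = (-4, 5)
S = E + t·(W−E) with t = -14, so ES:SW = t:(1−t) = -14:15

ES:SW = -14/15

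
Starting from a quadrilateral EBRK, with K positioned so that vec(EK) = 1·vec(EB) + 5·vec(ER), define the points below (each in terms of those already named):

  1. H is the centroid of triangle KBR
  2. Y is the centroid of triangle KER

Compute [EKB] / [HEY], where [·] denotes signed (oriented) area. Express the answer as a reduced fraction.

[EKB]:[HEY] = 15/2

Choose coordinates E = (0, 0), B = (1, 0), R = (0, 1), K = (1, 5).
1. H is the centroid of triangle KBR ⇒ H = (2/3, 2)
2. Y is the centroid of triangle KER ⇒ Y = (1/3, 2)
2·[EKB] = -5, 2·[HEY] = -2/3
[EKB]:[HEY] = -5:-2/3 = 15/2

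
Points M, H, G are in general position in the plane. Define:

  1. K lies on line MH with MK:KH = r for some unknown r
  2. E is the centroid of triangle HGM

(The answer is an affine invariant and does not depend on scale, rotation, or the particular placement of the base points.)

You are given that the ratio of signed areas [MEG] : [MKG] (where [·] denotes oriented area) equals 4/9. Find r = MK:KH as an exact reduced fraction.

r = 3

Set M = (0, 0), H = (1, 0), G = (0, 1); any affine frame gives the same invariant.
1. With MK:KH = r, write λ = r/(r+1) so K = M + λ·(H−M); K is affine-linear in λ
2. E is the centroid of triangle HGM ⇒ E = (1/3, 1/3)
Every point depending on K is an affine combination of K and λ-independent points, so each such coordinate is linear in λ; the λ² term in each signed area is a multiple of (H−M)×(H−M) = 0, so 2·[MEG] and 2·[MKG] are each linear in λ. Evaluating at λ=0 and λ=1:
  2·[MEG] = 1/3,   2·[MKG] = λ
So [MEG]:[MKG] = (1/3) / (λ). Setting this equal to 4/9:
  1/3 = 4/9·(λ)  ⇒  λ = 3/4
Then r = λ/(1−λ) = (3/4)/(1/4) = 3. Check: with r = 3, K = (3/4, 0) and [MEG]:[MKG] = 4/9 as required.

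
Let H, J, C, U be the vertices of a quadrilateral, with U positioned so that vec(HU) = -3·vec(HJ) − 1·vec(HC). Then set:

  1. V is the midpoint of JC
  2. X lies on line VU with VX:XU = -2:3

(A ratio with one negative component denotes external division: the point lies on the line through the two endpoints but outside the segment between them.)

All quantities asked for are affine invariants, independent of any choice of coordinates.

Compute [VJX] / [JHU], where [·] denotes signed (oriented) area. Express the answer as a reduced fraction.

Choose coordinates H = (0, 0), J = (1, 0), C = (0, 1), U = (-3, -1).
1. V is the midpoint of JC ⇒ V = (1/2, 1/2)
2. X lies on line VU with VX:XU = -2:3 ⇒ X = (15/2, 7/2)
2·[VJX] = 5, 2·[JHU] = 1
[VJX]:[JHU] = 5:1 = 5

[VJX]:[JHU] = 5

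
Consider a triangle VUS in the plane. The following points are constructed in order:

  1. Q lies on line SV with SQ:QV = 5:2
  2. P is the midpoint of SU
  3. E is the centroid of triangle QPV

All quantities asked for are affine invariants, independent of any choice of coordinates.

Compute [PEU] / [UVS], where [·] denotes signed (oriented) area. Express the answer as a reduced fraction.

Assign V = (0, 0), U = (1, 0), S = (0, 1) — the answer is frame-independent, so this choice is without loss of generality.
1. Q lies on line SV with SQ:QV = 5:2 ⇒ Q = (0, 2/7)
2. P is the midpoint of SU ⇒ P = (1/2, 1/2)
3. E is the centroid of triangle QPV ⇒ E = (1/6, 11/42)
2·[PEU] = 2/7, 2·[UVS] = -1
[PEU]:[UVS] = 2/7:-1 = -2/7

[PEU]:[UVS] = -2/7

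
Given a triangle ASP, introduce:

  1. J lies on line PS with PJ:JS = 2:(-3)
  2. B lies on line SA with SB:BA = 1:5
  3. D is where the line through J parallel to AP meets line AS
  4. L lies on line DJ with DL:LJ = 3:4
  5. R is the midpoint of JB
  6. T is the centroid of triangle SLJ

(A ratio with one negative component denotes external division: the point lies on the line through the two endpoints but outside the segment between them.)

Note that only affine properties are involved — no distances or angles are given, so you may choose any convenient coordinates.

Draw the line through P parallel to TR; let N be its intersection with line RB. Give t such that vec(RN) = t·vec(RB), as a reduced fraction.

Choose coordinates A = (0, 0), S = (1, 0), P = (0, 1).
1. J lies on line PS with PJ:JS = 2:(-3) ⇒ J = (-2, 3)
2. B lies on line SA with SB:BA = 1:5 ⇒ B = (5/6, 0)
3. D is where the line through J parallel to AP meets line AS ⇒ D = (-2, 0)
4. L lies on line DJ with DL:LJ = 3:4 ⇒ L = (-2, 9/7)
5. R is the midpoint of JB ⇒ R = (-7/12, 3/2)
6. T is the centroid of triangle SLJ ⇒ T = (-1, 10/7)
through P parallel to TR: direction (5/12, 1/14); meets RB at N = (-35/366, 60/61)
N = R + t·(B−R) with t = 21/61

t = 21/61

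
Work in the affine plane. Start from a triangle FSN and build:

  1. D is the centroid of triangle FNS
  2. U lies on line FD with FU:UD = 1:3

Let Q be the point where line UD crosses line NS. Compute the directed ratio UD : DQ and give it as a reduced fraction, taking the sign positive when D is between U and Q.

UD:DQ = 3/2

Assign F = (0, 0), S = (1, 0), N = (0, 1) — the answer is frame-independent, so this choice is without loss of generality.
1. D is the centroid of triangle FNS ⇒ D = (1/3, 1/3)
2. U lies on line FD with FU:UD = 1:3 ⇒ U = (1/12, 1/12)
line UD meets NS at Q = (1/2, 1/2)
D = U + t·(Q−U) with t = 3/5, so UD:DQ = 3/5:2/5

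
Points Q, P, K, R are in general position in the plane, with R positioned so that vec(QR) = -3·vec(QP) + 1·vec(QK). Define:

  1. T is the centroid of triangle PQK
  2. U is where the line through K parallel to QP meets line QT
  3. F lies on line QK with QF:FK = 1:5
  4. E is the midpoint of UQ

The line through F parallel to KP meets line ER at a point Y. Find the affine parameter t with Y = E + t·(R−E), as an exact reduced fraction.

Work in coordinates with Q = (0, 0), P = (1, 0), K = (0, 1), R = (-3, 1).
1. T is the centroid of triangle PQK ⇒ T = (1/3, 1/3)
2. U is where the line through K parallel to QP meets line QT ⇒ U = (1, 1)
3. F lies on line QK with QF:FK = 1:5 ⇒ F = (0, 1/6)
4. E is the midpoint of UQ ⇒ E = (1/2, 1/2)
through F parallel to KP: direction (1, -1); meets ER at Y = (-17/36, 23/36)
Y = E + t·(R−E) with t = 5/18

t = 5/18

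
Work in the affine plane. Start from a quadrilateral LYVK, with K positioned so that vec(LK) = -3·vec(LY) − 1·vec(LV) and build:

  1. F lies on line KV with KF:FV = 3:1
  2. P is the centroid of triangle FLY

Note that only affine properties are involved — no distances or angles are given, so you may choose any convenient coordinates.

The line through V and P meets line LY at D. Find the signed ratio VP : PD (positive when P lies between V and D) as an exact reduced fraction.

Choose coordinates L = (0, 0), Y = (1, 0), V = (0, 1), K = (-3, -1).
1. F lies on line KV with KF:FV = 3:1 ⇒ F = (-3/4, 1/2)
2. P is the centroid of triangle FLY ⇒ P = (1/12, 1/6)
line VP meets LY at D = (1/10, 0)
P = V + t·(D−V) with t = 5/6, so VP:PD = 5/6:1/6

VP:PD = 5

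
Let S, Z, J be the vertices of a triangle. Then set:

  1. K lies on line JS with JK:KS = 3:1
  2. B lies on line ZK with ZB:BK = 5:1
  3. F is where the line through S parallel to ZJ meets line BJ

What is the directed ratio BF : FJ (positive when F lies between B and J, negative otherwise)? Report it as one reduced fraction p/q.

BF:FJ = -3/8

Assign S = (0, 0), Z = (1, 0), J = (0, 1) — the answer is frame-independent, so this choice is without loss of generality.
1. K lies on line JS with JK:KS = 3:1 ⇒ K = (0, 1/4)
2. B lies on line ZK with ZB:BK = 5:1 ⇒ B = (1/6, 5/24)
3. F is where the line through S parallel to ZJ meets line BJ ⇒ F = (4/15, -4/15)
F = B + t·(J−B) with t = -3/5, so BF:FJ = t:(1−t) = -3/5:8/5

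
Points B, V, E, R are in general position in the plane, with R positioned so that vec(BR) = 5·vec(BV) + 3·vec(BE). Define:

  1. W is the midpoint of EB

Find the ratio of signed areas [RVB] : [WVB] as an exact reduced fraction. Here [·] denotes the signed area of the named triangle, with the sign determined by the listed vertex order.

[RVB]:[WVB] = 6

Assign B = (0, 0), V = (1, 0), E = (0, 1), R = (5, 3) — the answer is frame-independent, so this choice is without loss of generality.
1. W is the midpoint of EB ⇒ W = (0, 1/2)
2·[RVB] = -3, 2·[WVB] = -1/2
[RVB]:[WVB] = -3:-1/2 = 6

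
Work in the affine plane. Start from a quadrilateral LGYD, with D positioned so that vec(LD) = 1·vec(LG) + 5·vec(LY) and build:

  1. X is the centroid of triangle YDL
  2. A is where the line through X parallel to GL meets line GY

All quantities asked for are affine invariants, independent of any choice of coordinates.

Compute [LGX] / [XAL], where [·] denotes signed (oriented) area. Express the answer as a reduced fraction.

Assign L = (0, 0), G = (1, 0), Y = (0, 1), D = (1, 5) — the answer is frame-independent, so this choice is without loss of generality.
1. X is the centroid of triangle YDL ⇒ X = (1/3, 2)
2. A is where the line through X parallel to GL meets line GY ⇒ A = (-1, 2)
2·[LGX] = 2, 2·[XAL] = 8/3
[LGX]:[XAL] = 2:8/3 = 3/4

[LGX]:[XAL] = 3/4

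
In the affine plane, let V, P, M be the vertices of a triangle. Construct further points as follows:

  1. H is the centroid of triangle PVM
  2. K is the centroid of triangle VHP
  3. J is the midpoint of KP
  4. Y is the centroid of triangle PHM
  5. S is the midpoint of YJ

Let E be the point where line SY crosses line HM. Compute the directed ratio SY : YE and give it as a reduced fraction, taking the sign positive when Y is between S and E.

SY:YE = 1/4

Assign V = (0, 0), P = (1, 0), M = (0, 1) — the answer is frame-independent, so this choice is without loss of generality.
1. H is the centroid of triangle PVM ⇒ H = (1/3, 1/3)
2. K is the centroid of triangle VHP ⇒ K = (4/9, 1/9)
3. J is the midpoint of KP ⇒ J = (13/18, 1/18)
4. Y is the centroid of triangle PHM ⇒ Y = (4/9, 4/9)
5. S is the midpoint of YJ ⇒ S = (7/12, 1/4)
line SY meets HM at E = (-1/9, 11/9)
Y = S + t·(E−S) with t = 1/5, so SY:YE = 1/5:4/5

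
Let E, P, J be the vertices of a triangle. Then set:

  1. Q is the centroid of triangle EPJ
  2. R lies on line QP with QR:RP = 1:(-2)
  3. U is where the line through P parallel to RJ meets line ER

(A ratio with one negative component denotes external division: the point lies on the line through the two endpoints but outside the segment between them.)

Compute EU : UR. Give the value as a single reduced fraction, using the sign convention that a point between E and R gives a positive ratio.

Work in coordinates with E = (0, 0), P = (1, 0), J = (0, 1).
1. Q is the centroid of triangle EPJ ⇒ Q = (1/3, 1/3)
2. R lies on line QP with QR:RP = 1:(-2) ⇒ R = (-1/3, 2/3)
3. U is where the line through P parallel to RJ meets line ER ⇒ U = (1/3, -2/3)
U = E + t·(R−E) with t = -1, so EU:UR = t:(1−t) = -1:2

EU:UR = -1/2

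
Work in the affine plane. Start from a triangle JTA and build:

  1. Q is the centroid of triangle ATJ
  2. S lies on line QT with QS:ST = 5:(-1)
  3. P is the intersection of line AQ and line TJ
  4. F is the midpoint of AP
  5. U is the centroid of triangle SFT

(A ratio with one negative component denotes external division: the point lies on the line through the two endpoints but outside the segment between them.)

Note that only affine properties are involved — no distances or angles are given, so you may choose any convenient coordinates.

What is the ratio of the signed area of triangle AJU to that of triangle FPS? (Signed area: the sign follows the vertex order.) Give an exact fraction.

Set J = (0, 0), T = (1, 0), A = (0, 1); any affine frame gives the same invariant.
1. Q is the centroid of triangle ATJ ⇒ Q = (1/3, 1/3)
2. S lies on line QT with QS:ST = 5:(-1) ⇒ S = (7/6, -1/12)
3. P is the intersection of line AQ and line TJ ⇒ P = (1/2, 0)
4. F is the midpoint of AP ⇒ F = (1/4, 1/2)
5. U is the centroid of triangle SFT ⇒ U = (29/36, 5/36)
2·[AJU] = 29/36, 2·[FPS] = 5/16
[AJU]:[FPS] = 29/36:5/16 = 116/45

[AJU]:[FPS] = 116/45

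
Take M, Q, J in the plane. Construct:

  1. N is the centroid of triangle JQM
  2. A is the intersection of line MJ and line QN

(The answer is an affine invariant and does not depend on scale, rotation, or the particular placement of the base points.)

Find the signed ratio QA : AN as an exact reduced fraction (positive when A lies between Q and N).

QA:AN = -3

Assign M = (0, 0), Q = (1, 0), J = (0, 1) — the answer is frame-independent, so this choice is without loss of generality.
1. N is the centroid of triangle JQM ⇒ N = (1/3, 1/3)
2. A is the intersection of line MJ and line QN ⇒ A = (0, 1/2)
A = Q + t·(N−Q) with t = 3/2, so QA:AN = t:(1−t) = 3/2:-1/2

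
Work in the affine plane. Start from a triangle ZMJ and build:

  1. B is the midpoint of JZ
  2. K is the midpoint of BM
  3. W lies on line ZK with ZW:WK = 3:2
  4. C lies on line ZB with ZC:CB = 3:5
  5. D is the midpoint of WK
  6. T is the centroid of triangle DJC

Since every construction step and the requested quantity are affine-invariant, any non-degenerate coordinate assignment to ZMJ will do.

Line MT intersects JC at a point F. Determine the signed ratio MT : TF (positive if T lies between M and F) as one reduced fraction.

Assign Z = (0, 0), M = (1, 0), J = (0, 1) — the answer is frame-independent, so this choice is without loss of generality.
1. B is the midpoint of JZ ⇒ B = (0, 1/2)
2. K is the midpoint of BM ⇒ K = (1/2, 1/4)
3. W lies on line ZK with ZW:WK = 3:2 ⇒ W = (3/10, 3/20)
4. C lies on line ZB with ZC:CB = 3:5 ⇒ C = (0, 3/16)
5. D is the midpoint of WK ⇒ D = (2/5, 1/5)
6. T is the centroid of triangle DJC ⇒ T = (2/15, 37/80)
line MT meets JC at F = (0, 111/208)
T = M + t·(F−M) with t = 13/15, so MT:TF = 13/15:2/15

MT:TF = 13/2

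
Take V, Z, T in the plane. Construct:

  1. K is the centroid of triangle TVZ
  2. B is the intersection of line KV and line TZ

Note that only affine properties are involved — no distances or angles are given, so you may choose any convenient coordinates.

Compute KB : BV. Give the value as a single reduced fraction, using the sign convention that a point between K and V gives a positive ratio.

Assign V = (0, 0), Z = (1, 0), T = (0, 1) — the answer is frame-independent, so this choice is without loss of generality.
1. K is the centroid of triangle TVZ ⇒ K = (1/3, 1/3)
2. B is the intersection of line KV and line TZ ⇒ B = (1/2, 1/2)
B = K + t·(V−K) with t = -1/2, so KB:BV = t:(1−t) = -1/2:3/2

KB:BV = -1/3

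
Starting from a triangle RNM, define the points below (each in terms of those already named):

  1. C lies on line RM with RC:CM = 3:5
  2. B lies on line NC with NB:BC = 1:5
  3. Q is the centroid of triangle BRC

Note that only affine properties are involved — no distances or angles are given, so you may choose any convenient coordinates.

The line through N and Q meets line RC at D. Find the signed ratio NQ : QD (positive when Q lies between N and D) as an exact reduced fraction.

Choose coordinates R = (0, 0), N = (1, 0), M = (0, 1).
1. C lies on line RM with RC:CM = 3:5 ⇒ C = (0, 3/8)
2. B lies on line NC with NB:BC = 1:5 ⇒ B = (5/6, 1/16)
3. Q is the centroid of triangle BRC ⇒ Q = (5/18, 7/48)
line NQ meets RC at D = (0, 21/104)
Q = N + t·(D−N) with t = 13/18, so NQ:QD = 13/18:5/18

NQ:QD = 13/5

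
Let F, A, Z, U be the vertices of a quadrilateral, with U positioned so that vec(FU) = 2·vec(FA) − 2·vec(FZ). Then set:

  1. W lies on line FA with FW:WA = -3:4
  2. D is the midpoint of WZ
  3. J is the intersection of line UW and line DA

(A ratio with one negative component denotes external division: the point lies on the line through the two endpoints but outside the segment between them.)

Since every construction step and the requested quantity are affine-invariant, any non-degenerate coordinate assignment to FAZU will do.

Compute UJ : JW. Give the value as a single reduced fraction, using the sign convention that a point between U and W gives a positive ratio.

Set F = (0, 0), A = (1, 0), Z = (0, 1), U = (2, -2); any affine frame gives the same invariant.
1. W lies on line FA with FW:WA = -3:4 ⇒ W = (-3, 0)
2. D is the midpoint of WZ ⇒ D = (-3/2, 1/2)
3. J is the intersection of line UW and line DA ⇒ J = (-7, 8/5)
J = U + t·(W−U) with t = 9/5, so UJ:JW = t:(1−t) = 9/5:-4/5

UJ:JW = -9/4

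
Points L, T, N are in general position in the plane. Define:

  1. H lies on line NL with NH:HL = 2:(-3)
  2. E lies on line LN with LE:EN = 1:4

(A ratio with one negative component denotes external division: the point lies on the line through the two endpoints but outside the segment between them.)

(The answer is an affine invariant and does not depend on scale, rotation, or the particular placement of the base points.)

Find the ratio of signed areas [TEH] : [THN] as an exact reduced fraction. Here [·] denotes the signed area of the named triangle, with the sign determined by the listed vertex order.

Set L = (0, 0), T = (1, 0), N = (0, 1); any affine frame gives the same invariant.
1. H lies on line NL with NH:HL = 2:(-3) ⇒ H = (0, 3)
2. E lies on line LN with LE:EN = 1:4 ⇒ E = (0, 1/5)
2·[TEH] = -14/5, 2·[THN] = 2
[TEH]:[THN] = -14/5:2 = -7/5

[TEH]:[THN] = -7/5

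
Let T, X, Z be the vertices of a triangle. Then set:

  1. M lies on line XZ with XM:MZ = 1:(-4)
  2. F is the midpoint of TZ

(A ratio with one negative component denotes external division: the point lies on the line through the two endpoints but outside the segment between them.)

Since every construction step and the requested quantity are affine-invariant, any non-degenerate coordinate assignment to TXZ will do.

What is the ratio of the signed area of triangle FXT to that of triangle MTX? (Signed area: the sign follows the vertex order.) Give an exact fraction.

[FXT]:[MTX] = 3/2

Choose coordinates T = (0, 0), X = (1, 0), Z = (0, 1).
1. M lies on line XZ with XM:MZ = 1:(-4) ⇒ M = (4/3, -1/3)
2. F is the midpoint of TZ ⇒ F = (0, 1/2)
2·[FXT] = -1/2, 2·[MTX] = -1/3
[FXT]:[MTX] = -1/2:-1/3 = 3/2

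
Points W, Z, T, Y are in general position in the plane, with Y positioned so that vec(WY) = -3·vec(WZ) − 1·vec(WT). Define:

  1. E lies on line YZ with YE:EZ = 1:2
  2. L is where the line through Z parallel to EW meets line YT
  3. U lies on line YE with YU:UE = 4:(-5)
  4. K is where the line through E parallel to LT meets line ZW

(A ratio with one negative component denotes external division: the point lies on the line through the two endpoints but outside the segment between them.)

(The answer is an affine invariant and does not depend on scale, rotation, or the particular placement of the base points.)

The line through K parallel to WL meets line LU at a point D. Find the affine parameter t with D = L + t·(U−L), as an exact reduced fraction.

t = 20/103

Choose coordinates W = (0, 0), Z = (1, 0), T = (0, 1), Y = (-3, -1).
1. E lies on line YZ with YE:EZ = 1:2 ⇒ E = (-5/3, -2/3)
2. L is where the line through Z parallel to EW meets line YT ⇒ L = (-21/4, -5/2)
3. U lies on line YE with YU:UE = 4:(-5) ⇒ U = (-25/3, -7/3)
4. K is where the line through E parallel to LT meets line ZW ⇒ K = (-2/3, 0)
through K parallel to WL: direction (-21/4, -5/2); meets LU at D = (-7229/1236, -1525/618)
D = L + t·(U−L) with t = 20/103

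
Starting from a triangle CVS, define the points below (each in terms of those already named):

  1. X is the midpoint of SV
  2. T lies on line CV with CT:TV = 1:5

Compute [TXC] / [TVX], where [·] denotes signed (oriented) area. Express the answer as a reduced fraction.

[TXC]:[TVX] = 1/5

Work in coordinates with C = (0, 0), V = (1, 0), S = (0, 1).
1. X is the midpoint of SV ⇒ X = (1/2, 1/2)
2. T lies on line CV with CT:TV = 1:5 ⇒ T = (1/6, 0)
2·[TXC] = 1/12, 2·[TVX] = 5/12
[TXC]:[TVX] = 1/12:5/12 = 1/5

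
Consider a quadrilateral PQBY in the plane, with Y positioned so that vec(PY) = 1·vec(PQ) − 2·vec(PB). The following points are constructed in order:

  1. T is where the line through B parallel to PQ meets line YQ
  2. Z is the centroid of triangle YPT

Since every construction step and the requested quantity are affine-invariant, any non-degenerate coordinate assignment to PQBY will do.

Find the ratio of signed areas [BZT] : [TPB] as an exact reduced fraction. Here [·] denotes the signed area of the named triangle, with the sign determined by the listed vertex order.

[BZT]:[TPB] = -4/3

Choose coordinates P = (0, 0), Q = (1, 0), B = (0, 1), Y = (1, -2).
1. T is where the line through B parallel to PQ meets line YQ ⇒ T = (1, 1)
2. Z is the centroid of triangle YPT ⇒ Z = (2/3, -1/3)
2·[BZT] = 4/3, 2·[TPB] = -1
[BZT]:[TPB] = 4/3:-1 = -4/3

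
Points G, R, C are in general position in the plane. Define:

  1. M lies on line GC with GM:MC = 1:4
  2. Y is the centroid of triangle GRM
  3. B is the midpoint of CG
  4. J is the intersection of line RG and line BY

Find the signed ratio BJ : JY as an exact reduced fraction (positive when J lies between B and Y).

BJ:JY = -15/2

Choose coordinates G = (0, 0), R = (1, 0), C = (0, 1).
1. M lies on line GC with GM:MC = 1:4 ⇒ M = (0, 1/5)
2. Y is the centroid of triangle GRM ⇒ Y = (1/3, 1/15)
3. B is the midpoint of CG ⇒ B = (0, 1/2)
4. J is the intersection of line RG and line BY ⇒ J = (5/13, 0)
J = B + t·(Y−B) with t = 15/13, so BJ:JY = t:(1−t) = 15/13:-2/13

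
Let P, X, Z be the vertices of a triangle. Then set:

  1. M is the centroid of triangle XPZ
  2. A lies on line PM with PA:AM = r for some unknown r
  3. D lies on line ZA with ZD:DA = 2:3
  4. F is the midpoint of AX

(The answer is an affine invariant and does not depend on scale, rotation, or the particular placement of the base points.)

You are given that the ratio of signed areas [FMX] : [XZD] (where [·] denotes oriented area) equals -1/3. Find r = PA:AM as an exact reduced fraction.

r = 3/4

Work in coordinates with P = (0, 0), X = (1, 0), Z = (0, 1).
1. M is the centroid of triangle XPZ ⇒ M = (1/3, 1/3)
2. With PA:AM = r, write λ = r/(r+1) so A = P + λ·(M−P); A is affine-linear in λ
3. D lies on line ZA with ZD:DA = 2:3 ⇒ D is an affine combination of earlier points and hence also affine-linear in λ
4. F is the midpoint of AX ⇒ F is an affine combination of earlier points and hence also affine-linear in λ
Every point depending on A is an affine combination of A and λ-independent points, so each such coordinate is linear in λ; the λ² term in each signed area is a multiple of (M−P)×(M−P) = 0, so 2·[FMX] and 2·[XZD] are each linear in λ. Evaluating at λ=0 and λ=1:
  2·[FMX] = 1/6·λ − 1/6,   2·[XZD] = -4/15·λ + 2/5
So [FMX]:[XZD] = (1/6·λ − 1/6) / (-4/15·λ + 2/5). Setting this equal to -1/3:
  1/6·λ − 1/6 = -1/3·(-4/15·λ + 2/5)  ⇒  λ = 3/7
Then r = λ/(1−λ) = (3/7)/(4/7) = 3/4. Check: with r = 3/4, A = (1/7, 1/7) and [FMX]:[XZD] = -1/3 as required.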